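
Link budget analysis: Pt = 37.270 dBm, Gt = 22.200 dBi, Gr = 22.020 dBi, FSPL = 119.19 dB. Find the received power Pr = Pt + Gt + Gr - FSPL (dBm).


Pr = 37.270 + 22.200 + 22.020 - 119.19 = -37.70 dBm

-37.70 dBm


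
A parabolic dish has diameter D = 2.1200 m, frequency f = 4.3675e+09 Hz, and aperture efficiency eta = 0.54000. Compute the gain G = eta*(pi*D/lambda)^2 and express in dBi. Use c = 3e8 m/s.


lambda = c / f = 3.0000e+08 / 4.3675e+09 = 0.06868918 m
G_linear = 0.54000 * (pi * 2.1200 / 0.06868918)^2 = 5076.783
G_dBi = 10 * log10(5076.783) = 37.06 dBi

37.06 dBi


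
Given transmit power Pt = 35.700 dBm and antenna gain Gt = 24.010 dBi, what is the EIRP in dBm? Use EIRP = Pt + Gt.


EIRP = Pt + Gt = 35.700 + 24.010 = 59.71 dBm

59.71 dBm


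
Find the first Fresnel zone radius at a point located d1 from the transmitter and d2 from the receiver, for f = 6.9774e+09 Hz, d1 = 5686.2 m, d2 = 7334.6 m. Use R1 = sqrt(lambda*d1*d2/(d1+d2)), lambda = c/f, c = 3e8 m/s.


lambda = c / f = 3.0000e+08 / 6.9774e+09 = 0.04299596 m
R1 = sqrt(0.04299596 * 5686.2 * 7334.6 / (5686.2 + 7334.6)) = 11.74 m

11.74 m


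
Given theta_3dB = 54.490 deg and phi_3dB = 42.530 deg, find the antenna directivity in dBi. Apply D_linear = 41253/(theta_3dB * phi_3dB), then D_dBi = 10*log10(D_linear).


D_linear = 41253 / (54.490 * 42.530) = 17.80096
D_dBi = 10 * log10(17.80096) = 12.50 dBi

12.50 dBi


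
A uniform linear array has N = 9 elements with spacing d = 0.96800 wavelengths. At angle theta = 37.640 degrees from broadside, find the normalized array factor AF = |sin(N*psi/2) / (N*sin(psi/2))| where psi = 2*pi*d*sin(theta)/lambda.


psi = 2*pi*0.96800*sin(37.640 deg) = 3.714341 rad
AF = |sin(9*3.714341/2) / (9*sin(3.714341/2))| = 0.09788

0.09788


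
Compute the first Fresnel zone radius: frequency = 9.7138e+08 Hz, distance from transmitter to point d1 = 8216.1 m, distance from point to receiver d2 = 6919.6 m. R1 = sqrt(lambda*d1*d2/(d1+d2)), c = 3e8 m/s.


lambda = c / f = 3.0000e+08 / 9.7138e+08 = 0.3088390 m
R1 = sqrt(0.3088390 * 8216.1 * 6919.6 / (8216.1 + 6919.6)) = 34.06 m

34.06 m


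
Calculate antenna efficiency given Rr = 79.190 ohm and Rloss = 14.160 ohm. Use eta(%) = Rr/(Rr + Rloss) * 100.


eta = 79.190 / (79.190 + 14.160) * 100 = 84.83%

84.83%


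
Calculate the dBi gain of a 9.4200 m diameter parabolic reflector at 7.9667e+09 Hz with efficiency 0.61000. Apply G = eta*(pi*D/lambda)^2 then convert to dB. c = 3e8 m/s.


lambda = c / f = 3.0000e+08 / 7.9667e+09 = 0.03765675 m
G_linear = 0.61000 * (pi * 9.4200 / 0.03765675)^2 = 376743.5
G_dBi = 10 * log10(376743.5) = 55.76 dBi

55.76 dBi


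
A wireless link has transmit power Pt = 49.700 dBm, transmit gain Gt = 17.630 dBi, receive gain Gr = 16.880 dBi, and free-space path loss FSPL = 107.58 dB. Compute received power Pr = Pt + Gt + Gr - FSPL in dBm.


Pr = 49.700 + 17.630 + 16.880 - 107.58 = -23.37 dBm

-23.37 dBm


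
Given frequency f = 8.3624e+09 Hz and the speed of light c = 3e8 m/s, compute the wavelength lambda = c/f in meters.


lambda = c / f = 3.0000e+08 / 8.3624e+09 = 0.03587 m

0.03587 m


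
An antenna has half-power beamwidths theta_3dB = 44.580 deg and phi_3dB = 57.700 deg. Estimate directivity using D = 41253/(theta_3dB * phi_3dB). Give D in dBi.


D_linear = 41253 / (44.580 * 57.700) = 16.03761
D_dBi = 10 * log10(16.03761) = 12.05 dBi

12.05 dBi


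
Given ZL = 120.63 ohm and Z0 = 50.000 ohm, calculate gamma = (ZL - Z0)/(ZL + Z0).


gamma = (120.63 - 50.000) / (120.63 + 50.000) = 0.4139

0.4139


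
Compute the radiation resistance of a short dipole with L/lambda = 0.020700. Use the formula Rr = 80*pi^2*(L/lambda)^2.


Rr = 80 * pi^2 * (0.020700)^2 = 80 * 9.869604 * 4.284900e-04 = 0.3383 ohm

0.3383 ohm


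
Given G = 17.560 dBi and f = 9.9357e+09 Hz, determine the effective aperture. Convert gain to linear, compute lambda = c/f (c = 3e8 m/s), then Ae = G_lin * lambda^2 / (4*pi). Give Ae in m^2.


lambda = c / f = 3.0000e+08 / 9.9357e+09 = 0.03019415 m
G_linear = 10^(17.560/10) = 57.01643
Ae = G_linear * lambda^2 / (4*pi) = 57.01643 * 0.03019415^2 / (4*pi) = 4.137e-03 m^2

4.137e-03 m^2


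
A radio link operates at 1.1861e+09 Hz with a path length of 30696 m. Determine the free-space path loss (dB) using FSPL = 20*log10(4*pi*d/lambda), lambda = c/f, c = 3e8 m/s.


lambda = c / f = 3.0000e+08 / 1.1861e+09 = 0.2529298 m
FSPL = 20 * log10(4*pi*30696/0.2529298) = 123.7 dB

123.7 dB


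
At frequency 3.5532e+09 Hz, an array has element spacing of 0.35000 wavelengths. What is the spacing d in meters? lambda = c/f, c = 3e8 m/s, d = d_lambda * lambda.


lambda = c / f = 3.0000e+08 / 3.5532e+09 = 0.08443094 m
d = 0.35000 * 0.08443094 = 0.02955 m

0.02955 m


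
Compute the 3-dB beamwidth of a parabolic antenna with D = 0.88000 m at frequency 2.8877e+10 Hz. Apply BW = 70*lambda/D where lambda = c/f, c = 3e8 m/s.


lambda = c / f = 3.0000e+08 / 2.8877e+10 = 0.01038889 m
BW = 70 * 0.01038889 / 0.88000 = 0.8264 deg

0.8264 deg


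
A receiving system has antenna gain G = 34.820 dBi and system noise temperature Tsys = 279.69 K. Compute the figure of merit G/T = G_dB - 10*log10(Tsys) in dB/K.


G/T = 34.820 - 10*log10(279.69) = 34.820 - 24.46677 = 10.35 dB/K

10.35 dB/K


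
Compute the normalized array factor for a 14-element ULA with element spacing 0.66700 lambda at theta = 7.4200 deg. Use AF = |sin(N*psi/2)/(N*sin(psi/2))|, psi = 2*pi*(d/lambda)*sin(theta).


psi = 2*pi*0.66700*sin(7.4200 deg) = 0.5412182 rad
AF = |sin(14*0.5412182/2) / (14*sin(0.5412182/2))| = 0.1611

0.1611


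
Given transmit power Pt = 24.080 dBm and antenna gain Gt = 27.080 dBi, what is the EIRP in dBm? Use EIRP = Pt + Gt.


EIRP = Pt + Gt = 24.080 + 27.080 = 51.16 dBm

51.16 dBm


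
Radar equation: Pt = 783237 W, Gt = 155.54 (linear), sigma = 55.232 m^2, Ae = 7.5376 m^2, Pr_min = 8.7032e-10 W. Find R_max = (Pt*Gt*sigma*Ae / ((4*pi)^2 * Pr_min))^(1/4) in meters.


R^4 = 783237*155.54*55.232*7.5376 / ((4*pi)^2 * 8.7032e-10) = 3.690290e+17
R_max = 3.690290e+17^0.25 = 24647 m

24647 m


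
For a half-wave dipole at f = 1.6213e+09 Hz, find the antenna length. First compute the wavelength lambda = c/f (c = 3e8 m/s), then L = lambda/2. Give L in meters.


lambda = c / f = 3.0000e+08 / 1.6213e+09 = 0.1850367 m
L = lambda / 2 = 0.1850367 / 2 = 0.09252 m

0.09252 m


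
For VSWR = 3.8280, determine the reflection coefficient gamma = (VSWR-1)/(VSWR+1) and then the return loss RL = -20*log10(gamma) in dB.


gamma = (3.8280 - 1) / (3.8280 + 1) = 0.5857498
RL = -20 * log10(0.5857498) = 4.646 dB

4.646 dB


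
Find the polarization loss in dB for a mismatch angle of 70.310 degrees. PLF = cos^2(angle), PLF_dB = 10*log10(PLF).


PLF_linear = cos^2(70.310 deg) = 0.1135225
PLF_dB = 10 * log10(0.1135225) = -9.449 dB

-9.449 dB


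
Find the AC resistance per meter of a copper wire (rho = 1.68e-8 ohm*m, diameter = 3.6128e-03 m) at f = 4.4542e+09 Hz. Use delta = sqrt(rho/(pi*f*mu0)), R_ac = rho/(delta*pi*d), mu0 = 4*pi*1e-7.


delta = sqrt(1.68e-8 / (pi * 4.4542e+09 * 4*pi*1e-7)) = 9.774396e-07 m
R_ac = 1.68e-8 / (9.774396e-07 * pi * 3.6128e-03) = 1.514 ohm/m

1.514 ohm/m


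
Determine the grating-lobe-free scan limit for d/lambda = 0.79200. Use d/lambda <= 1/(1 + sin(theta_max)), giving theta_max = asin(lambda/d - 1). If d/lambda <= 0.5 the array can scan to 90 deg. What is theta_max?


lambda/d - 1 = 1/0.79200 - 1 = 0.2626263
theta_max = asin(0.2626263) = 15.23 deg

15.23 deg


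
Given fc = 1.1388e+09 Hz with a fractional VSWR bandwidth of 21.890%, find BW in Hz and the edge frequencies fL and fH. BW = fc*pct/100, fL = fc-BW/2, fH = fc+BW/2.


BW = 1.1388e+09 * 21.890/100 = 2.492833e+08 Hz
fL = 1.1388e+09 - 2.492833e+08/2 = 1.014e+09 Hz
fH = 1.1388e+09 + 2.492833e+08/2 = 1.263e+09 Hz

BW=2.493e+08 Hz, fL=1.014e+09 Hz, fH=1.263e+09 Hz


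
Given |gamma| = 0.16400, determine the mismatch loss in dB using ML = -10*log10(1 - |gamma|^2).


ML = -10 * log10(1 - 0.16400^2) = -10 * log10(0.973104) = 0.1184 dB

0.1184 dB


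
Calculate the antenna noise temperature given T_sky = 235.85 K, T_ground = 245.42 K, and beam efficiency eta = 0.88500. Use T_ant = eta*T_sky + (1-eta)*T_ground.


T_ant = 0.88500 * 235.85 + (1 - 0.88500) * 245.42 = 237.0 K

237.0 K


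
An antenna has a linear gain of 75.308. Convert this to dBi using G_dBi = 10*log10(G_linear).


G_dBi = 10 * log10(75.308) = 18.77 dBi

18.77 dBi


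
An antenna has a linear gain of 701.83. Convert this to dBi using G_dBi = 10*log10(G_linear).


G_dBi = 10 * log10(701.83) = 28.46 dBi

28.46 dBi


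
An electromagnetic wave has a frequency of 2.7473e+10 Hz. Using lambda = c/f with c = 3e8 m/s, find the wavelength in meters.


lambda = c / f = 3.0000e+08 / 2.7473e+10 = 0.01092 m

0.01092 m


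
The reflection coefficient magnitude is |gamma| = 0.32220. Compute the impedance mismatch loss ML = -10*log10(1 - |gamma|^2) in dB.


ML = -10 * log10(1 - 0.32220^2) = -10 * log10(0.89618716) = 0.4760 dB

0.4760 dB


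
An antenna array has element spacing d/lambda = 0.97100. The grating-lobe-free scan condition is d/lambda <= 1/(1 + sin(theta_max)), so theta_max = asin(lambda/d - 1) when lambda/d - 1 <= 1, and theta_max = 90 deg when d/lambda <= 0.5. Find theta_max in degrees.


lambda/d - 1 = 1/0.97100 - 1 = 0.02986612
theta_max = asin(0.02986612) = 1.711 deg

1.711 deg


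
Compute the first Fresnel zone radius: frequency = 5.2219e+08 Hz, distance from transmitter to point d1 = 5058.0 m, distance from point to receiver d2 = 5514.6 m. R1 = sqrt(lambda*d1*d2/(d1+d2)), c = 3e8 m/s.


lambda = c / f = 3.0000e+08 / 5.2219e+08 = 0.5745035 m
R1 = sqrt(0.5745035 * 5058.0 * 5514.6 / (5058.0 + 5514.6)) = 38.93 m

38.93 m


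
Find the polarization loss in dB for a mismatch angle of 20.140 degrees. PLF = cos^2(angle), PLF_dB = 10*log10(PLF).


PLF_linear = cos^2(20.140 deg) = 0.8814470
PLF_dB = 10 * log10(0.8814470) = -0.5480 dB

-0.5480 dB


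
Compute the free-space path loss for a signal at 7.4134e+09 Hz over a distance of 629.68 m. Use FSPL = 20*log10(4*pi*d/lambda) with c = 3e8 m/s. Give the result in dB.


lambda = c / f = 3.0000e+08 / 7.4134e+09 = 0.04046726 m
FSPL = 20 * log10(4*pi*629.68/0.04046726) = 105.8 dB

105.8 dB


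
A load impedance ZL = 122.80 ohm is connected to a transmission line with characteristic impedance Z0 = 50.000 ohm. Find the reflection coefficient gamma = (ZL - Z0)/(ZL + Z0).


gamma = (122.80 - 50.000) / (122.80 + 50.000) = 0.4213

0.4213


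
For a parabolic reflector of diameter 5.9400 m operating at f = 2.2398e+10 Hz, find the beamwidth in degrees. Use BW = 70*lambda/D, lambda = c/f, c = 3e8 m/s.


lambda = c / f = 3.0000e+08 / 2.2398e+10 = 0.01339405 m
BW = 70 * 0.01339405 / 5.9400 = 0.1578 deg

0.1578 deg


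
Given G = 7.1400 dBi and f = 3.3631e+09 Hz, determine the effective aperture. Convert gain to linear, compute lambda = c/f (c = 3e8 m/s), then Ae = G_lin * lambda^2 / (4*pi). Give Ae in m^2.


lambda = c / f = 3.0000e+08 / 3.3631e+09 = 0.08920341 m
G_linear = 10^(7.1400/10) = 5.176068
Ae = G_linear * lambda^2 / (4*pi) = 5.176068 * 0.08920341^2 / (4*pi) = 3.278e-03 m^2

3.278e-03 m^2


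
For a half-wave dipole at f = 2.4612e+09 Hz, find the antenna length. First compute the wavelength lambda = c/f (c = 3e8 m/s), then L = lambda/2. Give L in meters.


lambda = c / f = 3.0000e+08 / 2.4612e+09 = 0.1218918 m
L = lambda / 2 = 0.1218918 / 2 = 0.06095 m

0.06095 m


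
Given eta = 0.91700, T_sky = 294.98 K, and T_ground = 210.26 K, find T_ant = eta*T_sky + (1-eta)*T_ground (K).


T_ant = 0.91700 * 294.98 + (1 - 0.91700) * 210.26 = 287.9 K

287.9 K


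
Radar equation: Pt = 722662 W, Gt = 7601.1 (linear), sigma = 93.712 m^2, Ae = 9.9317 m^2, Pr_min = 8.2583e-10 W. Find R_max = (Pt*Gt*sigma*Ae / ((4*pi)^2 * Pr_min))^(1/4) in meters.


R^4 = 722662*7601.1*93.712*9.9317 / ((4*pi)^2 * 8.2583e-10) = 3.920307e+19
R_max = 3.920307e+19^0.25 = 79128 m

79128 m


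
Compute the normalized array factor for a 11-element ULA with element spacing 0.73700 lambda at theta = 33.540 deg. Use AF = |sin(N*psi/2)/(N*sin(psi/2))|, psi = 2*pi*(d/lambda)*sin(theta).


psi = 2*pi*0.73700*sin(33.540 deg) = 2.558554 rad
AF = |sin(11*2.558554/2) / (11*sin(2.558554/2))| = 0.09471

0.09471


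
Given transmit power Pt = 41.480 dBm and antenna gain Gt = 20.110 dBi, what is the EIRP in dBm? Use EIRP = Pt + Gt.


EIRP = Pt + Gt = 41.480 + 20.110 = 61.59 dBm

61.59 dBm


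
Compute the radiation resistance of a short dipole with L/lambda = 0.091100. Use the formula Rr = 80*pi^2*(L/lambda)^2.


Rr = 80 * pi^2 * (0.091100)^2 = 80 * 9.869604 * 8.299210e-03 = 6.553 ohm

6.553 ohm


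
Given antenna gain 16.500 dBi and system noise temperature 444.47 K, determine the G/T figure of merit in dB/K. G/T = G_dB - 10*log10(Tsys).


G/T = 16.500 - 10*log10(444.47) = 16.500 - 26.47842 = -9.978 dB/K

-9.978 dB/K


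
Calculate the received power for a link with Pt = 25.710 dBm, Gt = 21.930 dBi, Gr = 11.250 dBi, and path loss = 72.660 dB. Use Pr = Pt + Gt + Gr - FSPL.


Pr = 25.710 + 21.930 + 11.250 - 72.660 = -13.77 dBm

-13.77 dBm


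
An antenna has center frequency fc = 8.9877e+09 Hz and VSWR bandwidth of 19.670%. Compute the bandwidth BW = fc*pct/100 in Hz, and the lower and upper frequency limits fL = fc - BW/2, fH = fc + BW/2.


BW = 8.9877e+09 * 19.670/100 = 1.767881e+09 Hz
fL = 8.9877e+09 - 1.767881e+09/2 = 8.104e+09 Hz
fH = 8.9877e+09 + 1.767881e+09/2 = 9.872e+09 Hz

BW=1.768e+09 Hz, fL=8.104e+09 Hz, fH=9.872e+09 Hz


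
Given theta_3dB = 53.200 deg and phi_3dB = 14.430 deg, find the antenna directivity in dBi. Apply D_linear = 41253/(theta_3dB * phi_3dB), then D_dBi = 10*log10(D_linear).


D_linear = 41253 / (53.200 * 14.430) = 53.73751
D_dBi = 10 * log10(53.73751) = 17.30 dBi

17.30 dBi


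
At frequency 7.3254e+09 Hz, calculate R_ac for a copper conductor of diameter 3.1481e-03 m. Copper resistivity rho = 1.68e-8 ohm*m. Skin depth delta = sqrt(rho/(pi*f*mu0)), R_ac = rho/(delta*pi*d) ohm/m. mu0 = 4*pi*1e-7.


delta = sqrt(1.68e-8 / (pi * 7.3254e+09 * 4*pi*1e-7)) = 7.621827e-07 m
R_ac = 1.68e-8 / (7.621827e-07 * pi * 3.1481e-03) = 2.229 ohm/m

2.229 ohm/m


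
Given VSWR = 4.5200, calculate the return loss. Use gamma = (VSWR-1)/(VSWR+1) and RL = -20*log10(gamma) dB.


gamma = (4.5200 - 1) / (4.5200 + 1) = 0.6376812
RL = -20 * log10(0.6376812) = 3.908 dB

3.908 dB


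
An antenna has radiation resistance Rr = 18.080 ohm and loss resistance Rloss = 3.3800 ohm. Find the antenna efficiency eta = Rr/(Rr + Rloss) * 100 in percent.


eta = 18.080 / (18.080 + 3.3800) * 100 = 84.25%

84.25%


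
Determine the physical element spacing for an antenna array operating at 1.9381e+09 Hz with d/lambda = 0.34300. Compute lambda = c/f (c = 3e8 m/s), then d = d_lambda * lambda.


lambda = c / f = 3.0000e+08 / 1.9381e+09 = 0.1547908 m
d = 0.34300 * 0.1547908 = 0.05309 m

0.05309 m


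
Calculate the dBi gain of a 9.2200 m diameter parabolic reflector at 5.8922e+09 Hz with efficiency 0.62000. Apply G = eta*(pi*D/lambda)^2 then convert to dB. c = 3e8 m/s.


lambda = c / f = 3.0000e+08 / 5.8922e+09 = 0.05091477 m
G_linear = 0.62000 * (pi * 9.2200 / 0.05091477)^2 = 200662.3
G_dBi = 10 * log10(200662.3) = 53.02 dBi

53.02 dBi


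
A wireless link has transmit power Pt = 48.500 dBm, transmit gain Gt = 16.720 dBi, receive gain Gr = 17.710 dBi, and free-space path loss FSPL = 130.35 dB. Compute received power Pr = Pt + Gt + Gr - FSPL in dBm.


Pr = 48.500 + 16.720 + 17.710 - 130.35 = -47.42 dBm

-47.42 dBm


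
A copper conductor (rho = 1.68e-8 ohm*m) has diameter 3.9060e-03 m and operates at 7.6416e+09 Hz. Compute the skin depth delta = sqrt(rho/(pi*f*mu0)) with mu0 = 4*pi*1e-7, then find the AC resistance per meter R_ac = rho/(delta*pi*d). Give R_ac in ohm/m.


delta = sqrt(1.68e-8 / (pi * 7.6416e+09 * 4*pi*1e-7)) = 7.462470e-07 m
R_ac = 1.68e-8 / (7.462470e-07 * pi * 3.9060e-03) = 1.835 ohm/m

1.835 ohm/m


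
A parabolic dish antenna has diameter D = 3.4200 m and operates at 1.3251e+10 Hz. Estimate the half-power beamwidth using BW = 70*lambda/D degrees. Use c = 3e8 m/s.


lambda = c / f = 3.0000e+08 / 1.3251e+10 = 0.02263980 m
BW = 70 * 0.02263980 / 3.4200 = 0.4634 deg

0.4634 deg


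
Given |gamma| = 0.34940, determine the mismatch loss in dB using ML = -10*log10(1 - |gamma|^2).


ML = -10 * log10(1 - 0.34940^2) = -10 * log10(0.87791964) = 0.5655 dB

0.5655 dB


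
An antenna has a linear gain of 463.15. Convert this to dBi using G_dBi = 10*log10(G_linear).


G_dBi = 10 * log10(463.15) = 26.66 dBi

26.66 dBi


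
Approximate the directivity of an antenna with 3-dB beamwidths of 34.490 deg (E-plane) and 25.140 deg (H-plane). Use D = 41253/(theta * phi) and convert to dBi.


D_linear = 41253 / (34.490 * 25.140) = 47.57700
D_dBi = 10 * log10(47.57700) = 16.77 dBi

16.77 dBi


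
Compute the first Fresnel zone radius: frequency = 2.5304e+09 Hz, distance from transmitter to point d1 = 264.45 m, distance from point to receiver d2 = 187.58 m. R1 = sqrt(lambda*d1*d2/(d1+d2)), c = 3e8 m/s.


lambda = c / f = 3.0000e+08 / 2.5304e+09 = 0.1185583 m
R1 = sqrt(0.1185583 * 264.45 * 187.58 / (264.45 + 187.58)) = 3.607 m

3.607 m


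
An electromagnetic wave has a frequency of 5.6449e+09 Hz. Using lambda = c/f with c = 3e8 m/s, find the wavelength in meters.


lambda = c / f = 3.0000e+08 / 5.6449e+09 = 0.05315 m

0.05315 m


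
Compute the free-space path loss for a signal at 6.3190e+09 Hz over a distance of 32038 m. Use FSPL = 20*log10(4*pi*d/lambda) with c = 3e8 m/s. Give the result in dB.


lambda = c / f = 3.0000e+08 / 6.3190e+09 = 0.04747587 m
FSPL = 20 * log10(4*pi*32038/0.04747587) = 138.6 dB

138.6 dB


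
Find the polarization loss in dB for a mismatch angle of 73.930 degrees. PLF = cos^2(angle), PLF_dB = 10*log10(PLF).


PLF_linear = cos^2(73.930 deg) = 0.07662464
PLF_dB = 10 * log10(0.07662464) = -11.16 dB

-11.16 dB


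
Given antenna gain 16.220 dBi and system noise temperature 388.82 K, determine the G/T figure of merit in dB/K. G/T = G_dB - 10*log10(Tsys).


G/T = 16.220 - 10*log10(388.82) = 16.220 - 25.89749 = -9.677 dB/K

-9.677 dB/K


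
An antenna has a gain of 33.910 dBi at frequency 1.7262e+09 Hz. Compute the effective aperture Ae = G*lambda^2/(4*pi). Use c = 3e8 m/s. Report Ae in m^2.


lambda = c / f = 3.0000e+08 / 1.7262e+09 = 0.1737921 m
G_linear = 10^(33.910/10) = 2460.368
Ae = G_linear * lambda^2 / (4*pi) = 2460.368 * 0.1737921^2 / (4*pi) = 5.914 m^2

5.914 m^2


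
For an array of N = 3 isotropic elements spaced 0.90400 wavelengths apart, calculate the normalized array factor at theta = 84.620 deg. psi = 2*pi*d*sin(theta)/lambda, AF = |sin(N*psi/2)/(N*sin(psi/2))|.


psi = 2*pi*0.90400*sin(84.620 deg) = 5.654978 rad
AF = |sin(3*5.654978/2) / (3*sin(5.654978/2))| = 0.8727

0.8727


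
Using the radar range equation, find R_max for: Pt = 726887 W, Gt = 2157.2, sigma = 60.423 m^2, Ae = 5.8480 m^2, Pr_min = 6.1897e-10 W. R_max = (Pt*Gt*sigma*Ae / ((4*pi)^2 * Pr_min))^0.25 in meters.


R^4 = 726887*2157.2*60.423*5.8480 / ((4*pi)^2 * 6.1897e-10) = 5.668624e+18
R_max = 5.668624e+18^0.25 = 48794 m

48794 m


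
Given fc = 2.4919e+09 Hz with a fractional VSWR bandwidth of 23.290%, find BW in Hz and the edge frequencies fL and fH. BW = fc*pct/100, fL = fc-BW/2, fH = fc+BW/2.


BW = 2.4919e+09 * 23.290/100 = 5.803635e+08 Hz
fL = 2.4919e+09 - 5.803635e+08/2 = 2.202e+09 Hz
fH = 2.4919e+09 + 5.803635e+08/2 = 2.782e+09 Hz

BW=5.804e+08 Hz, fL=2.202e+09 Hz, fH=2.782e+09 Hz


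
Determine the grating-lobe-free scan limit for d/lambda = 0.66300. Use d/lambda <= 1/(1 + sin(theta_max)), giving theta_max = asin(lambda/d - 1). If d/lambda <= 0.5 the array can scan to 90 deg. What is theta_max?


lambda/d - 1 = 1/0.66300 - 1 = 0.5082956
theta_max = asin(0.5082956) = 30.55 deg

30.55 deg


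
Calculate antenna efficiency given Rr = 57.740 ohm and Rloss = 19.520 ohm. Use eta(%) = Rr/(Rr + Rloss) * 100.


eta = 57.740 / (57.740 + 19.520) * 100 = 74.73%

74.73%


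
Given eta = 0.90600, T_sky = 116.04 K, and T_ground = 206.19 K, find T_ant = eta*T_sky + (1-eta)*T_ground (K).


T_ant = 0.90600 * 116.04 + (1 - 0.90600) * 206.19 = 124.5 K

124.5 K


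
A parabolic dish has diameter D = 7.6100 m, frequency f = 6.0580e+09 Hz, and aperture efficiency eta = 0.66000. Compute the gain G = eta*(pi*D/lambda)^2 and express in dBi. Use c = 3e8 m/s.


lambda = c / f = 3.0000e+08 / 6.0580e+09 = 0.04952129 m
G_linear = 0.66000 * (pi * 7.6100 / 0.04952129)^2 = 153825.8
G_dBi = 10 * log10(153825.8) = 51.87 dBi

51.87 dBi


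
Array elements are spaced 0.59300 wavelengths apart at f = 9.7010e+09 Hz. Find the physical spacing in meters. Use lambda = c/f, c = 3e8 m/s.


lambda = c / f = 3.0000e+08 / 9.7010e+09 = 0.03092465 m
d = 0.59300 * 0.03092465 = 0.01834 m

0.01834 m


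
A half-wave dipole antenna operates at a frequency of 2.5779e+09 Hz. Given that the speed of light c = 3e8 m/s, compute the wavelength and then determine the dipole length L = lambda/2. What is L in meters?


lambda = c / f = 3.0000e+08 / 2.5779e+09 = 0.1163738 m
L = lambda / 2 = 0.1163738 / 2 = 0.05819 m

0.05819 m


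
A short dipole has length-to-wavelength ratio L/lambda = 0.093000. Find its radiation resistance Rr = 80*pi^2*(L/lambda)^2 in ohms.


Rr = 80 * pi^2 * (0.093000)^2 = 80 * 9.869604 * 8.649000e-03 = 6.829 ohm

6.829 ohm


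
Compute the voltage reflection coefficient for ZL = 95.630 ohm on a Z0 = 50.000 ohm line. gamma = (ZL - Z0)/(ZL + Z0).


gamma = (95.630 - 50.000) / (95.630 + 50.000) = 0.3133

0.3133


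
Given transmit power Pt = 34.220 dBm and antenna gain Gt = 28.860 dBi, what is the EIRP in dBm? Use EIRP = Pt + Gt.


EIRP = Pt + Gt = 34.220 + 28.860 = 63.08 dBm

63.08 dBm


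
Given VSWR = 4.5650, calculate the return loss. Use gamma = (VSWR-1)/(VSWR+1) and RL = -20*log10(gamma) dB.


gamma = (4.5650 - 1) / (4.5650 + 1) = 0.6406110
RL = -20 * log10(0.6406110) = 3.868 dB

3.868 dB


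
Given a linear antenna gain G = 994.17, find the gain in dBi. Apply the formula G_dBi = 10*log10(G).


G_dBi = 10 * log10(994.17) = 29.97 dBi

29.97 dBi


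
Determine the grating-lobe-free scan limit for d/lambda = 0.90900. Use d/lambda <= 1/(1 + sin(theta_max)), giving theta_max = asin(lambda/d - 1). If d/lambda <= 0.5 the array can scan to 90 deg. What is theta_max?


lambda/d - 1 = 1/0.90900 - 1 = 0.1001100
theta_max = asin(0.1001100) = 5.746 deg

5.746 deg


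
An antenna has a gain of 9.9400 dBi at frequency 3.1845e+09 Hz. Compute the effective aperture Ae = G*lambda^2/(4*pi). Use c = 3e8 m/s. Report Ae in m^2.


lambda = c / f = 3.0000e+08 / 3.1845e+09 = 0.09420631 m
G_linear = 10^(9.9400/10) = 9.862795
Ae = G_linear * lambda^2 / (4*pi) = 9.862795 * 0.09420631^2 / (4*pi) = 6.965e-03 m^2

6.965e-03 m^2


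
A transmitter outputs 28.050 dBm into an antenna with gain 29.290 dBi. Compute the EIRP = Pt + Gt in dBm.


EIRP = Pt + Gt = 28.050 + 29.290 = 57.34 dBm

57.34 dBm


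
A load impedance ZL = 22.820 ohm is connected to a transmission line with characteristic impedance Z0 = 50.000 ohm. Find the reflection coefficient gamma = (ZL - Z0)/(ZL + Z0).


gamma = (22.820 - 50.000) / (22.820 + 50.000) = -0.3732

-0.3732


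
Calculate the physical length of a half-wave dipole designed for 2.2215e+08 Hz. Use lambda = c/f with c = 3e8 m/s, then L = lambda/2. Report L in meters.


lambda = c / f = 3.0000e+08 / 2.2215e+08 = 1.350439 m
L = lambda / 2 = 1.350439 / 2 = 0.6752 m

0.6752 m


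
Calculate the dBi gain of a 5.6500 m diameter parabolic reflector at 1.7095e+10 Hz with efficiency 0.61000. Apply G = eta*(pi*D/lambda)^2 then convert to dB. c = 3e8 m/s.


lambda = c / f = 3.0000e+08 / 1.7095e+10 = 0.01754899 m
G_linear = 0.61000 * (pi * 5.6500 / 0.01754899)^2 = 624054.1
G_dBi = 10 * log10(624054.1) = 57.95 dBi

57.95 dBi


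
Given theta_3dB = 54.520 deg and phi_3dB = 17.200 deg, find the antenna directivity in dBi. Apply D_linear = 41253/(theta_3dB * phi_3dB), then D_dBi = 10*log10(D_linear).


D_linear = 41253 / (54.520 * 17.200) = 43.99175
D_dBi = 10 * log10(43.99175) = 16.43 dBi

16.43 dBi


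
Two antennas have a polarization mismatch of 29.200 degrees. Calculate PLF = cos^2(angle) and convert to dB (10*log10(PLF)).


PLF_linear = cos^2(29.200 deg) = 0.7619930
PLF_dB = 10 * log10(0.7619930) = -1.180 dB

-1.180 dB


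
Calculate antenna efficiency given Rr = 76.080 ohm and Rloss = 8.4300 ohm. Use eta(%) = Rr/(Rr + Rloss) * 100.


eta = 76.080 / (76.080 + 8.4300) * 100 = 90.02%

90.02%


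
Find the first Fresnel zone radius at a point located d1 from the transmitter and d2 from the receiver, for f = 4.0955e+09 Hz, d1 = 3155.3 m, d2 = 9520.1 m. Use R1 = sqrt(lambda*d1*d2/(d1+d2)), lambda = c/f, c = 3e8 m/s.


lambda = c / f = 3.0000e+08 / 4.0955e+09 = 0.07325113 m
R1 = sqrt(0.07325113 * 3155.3 * 9520.1 / (3155.3 + 9520.1)) = 13.18 m

13.18 m


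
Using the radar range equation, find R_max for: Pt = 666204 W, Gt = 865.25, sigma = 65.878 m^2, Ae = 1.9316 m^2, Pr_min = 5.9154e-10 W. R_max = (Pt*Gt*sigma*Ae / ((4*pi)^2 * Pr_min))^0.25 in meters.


R^4 = 666204*865.25*65.878*1.9316 / ((4*pi)^2 * 5.9154e-10) = 7.852403e+17
R_max = 7.852403e+17^0.25 = 29768 m

29768 m


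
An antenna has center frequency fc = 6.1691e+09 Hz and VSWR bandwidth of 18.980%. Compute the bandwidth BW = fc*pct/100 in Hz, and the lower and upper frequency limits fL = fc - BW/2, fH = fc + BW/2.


BW = 6.1691e+09 * 18.980/100 = 1.170895e+09 Hz
fL = 6.1691e+09 - 1.170895e+09/2 = 5.584e+09 Hz
fH = 6.1691e+09 + 1.170895e+09/2 = 6.755e+09 Hz

BW=1.171e+09 Hz, fL=5.584e+09 Hz, fH=6.755e+09 Hz


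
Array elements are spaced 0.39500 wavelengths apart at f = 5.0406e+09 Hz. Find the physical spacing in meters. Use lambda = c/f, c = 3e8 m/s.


lambda = c / f = 3.0000e+08 / 5.0406e+09 = 0.05951672 m
d = 0.39500 * 0.05951672 = 0.02351 m

0.02351 m


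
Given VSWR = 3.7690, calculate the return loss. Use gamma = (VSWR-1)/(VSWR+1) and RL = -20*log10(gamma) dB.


gamma = (3.7690 - 1) / (3.7690 + 1) = 0.5806249
RL = -20 * log10(0.5806249) = 4.722 dB

4.722 dB


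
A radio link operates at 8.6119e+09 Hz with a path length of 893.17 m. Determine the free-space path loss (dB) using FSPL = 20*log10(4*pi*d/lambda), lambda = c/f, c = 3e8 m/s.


lambda = c / f = 3.0000e+08 / 8.6119e+09 = 0.03483552 m
FSPL = 20 * log10(4*pi*893.17/0.03483552) = 110.2 dB

110.2 dB


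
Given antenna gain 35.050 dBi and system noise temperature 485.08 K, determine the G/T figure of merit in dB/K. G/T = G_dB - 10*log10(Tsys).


G/T = 35.050 - 10*log10(485.08) = 35.050 - 26.85813 = 8.192 dB/K

8.192 dB/K


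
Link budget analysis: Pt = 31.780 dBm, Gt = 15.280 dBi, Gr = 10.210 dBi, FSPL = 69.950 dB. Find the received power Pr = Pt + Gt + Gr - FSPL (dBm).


Pr = 31.780 + 15.280 + 10.210 - 69.950 = -12.68 dBm

-12.68 dBm


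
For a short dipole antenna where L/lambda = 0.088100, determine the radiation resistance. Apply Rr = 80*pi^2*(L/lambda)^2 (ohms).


Rr = 80 * pi^2 * (0.088100)^2 = 80 * 9.869604 * 7.761610e-03 = 6.128 ohm

6.128 ohm


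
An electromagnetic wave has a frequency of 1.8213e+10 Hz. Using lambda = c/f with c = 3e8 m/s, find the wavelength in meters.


lambda = c / f = 3.0000e+08 / 1.8213e+10 = 0.01647 m

0.01647 m


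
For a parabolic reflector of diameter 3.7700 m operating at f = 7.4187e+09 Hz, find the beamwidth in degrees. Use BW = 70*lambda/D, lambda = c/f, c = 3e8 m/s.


lambda = c / f = 3.0000e+08 / 7.4187e+09 = 0.04043835 m
BW = 70 * 0.04043835 / 3.7700 = 0.7508 deg

0.7508 deg


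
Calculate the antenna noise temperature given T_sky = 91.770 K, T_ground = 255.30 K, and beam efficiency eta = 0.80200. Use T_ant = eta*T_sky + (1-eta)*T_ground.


T_ant = 0.80200 * 91.770 + (1 - 0.80200) * 255.30 = 124.1 K

124.1 K


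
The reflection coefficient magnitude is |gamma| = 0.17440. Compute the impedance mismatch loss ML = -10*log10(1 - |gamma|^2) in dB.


ML = -10 * log10(1 - 0.17440^2) = -10 * log10(0.96958464) = 0.1341 dB

0.1341 dB


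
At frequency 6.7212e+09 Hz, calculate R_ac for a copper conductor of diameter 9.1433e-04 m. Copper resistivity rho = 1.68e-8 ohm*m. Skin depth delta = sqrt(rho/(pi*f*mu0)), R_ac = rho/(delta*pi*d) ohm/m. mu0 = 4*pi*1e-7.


delta = sqrt(1.68e-8 / (pi * 6.7212e+09 * 4*pi*1e-7)) = 7.957037e-07 m
R_ac = 1.68e-8 / (7.957037e-07 * pi * 9.1433e-04) = 7.350 ohm/m

7.350 ohm/m


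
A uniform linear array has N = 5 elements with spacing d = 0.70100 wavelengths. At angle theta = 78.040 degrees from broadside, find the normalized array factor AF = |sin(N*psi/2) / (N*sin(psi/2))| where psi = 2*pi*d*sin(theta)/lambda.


psi = 2*pi*0.70100*sin(78.040 deg) = 4.308902 rad
AF = |sin(5*4.308902/2) / (5*sin(4.308902/2))| = 0.2337

0.2337


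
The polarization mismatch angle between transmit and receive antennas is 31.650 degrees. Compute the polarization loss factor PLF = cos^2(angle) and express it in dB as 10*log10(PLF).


PLF_linear = cos^2(31.650 deg) = 0.7246595
PLF_dB = 10 * log10(0.7246595) = -1.399 dB

-1.399 dB


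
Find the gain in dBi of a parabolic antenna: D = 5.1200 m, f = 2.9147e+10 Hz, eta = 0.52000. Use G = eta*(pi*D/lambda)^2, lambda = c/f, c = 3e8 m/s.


lambda = c / f = 3.0000e+08 / 2.9147e+10 = 0.01029265 m
G_linear = 0.52000 * (pi * 5.1200 / 0.01029265)^2 = 1.269956e+06
G_dBi = 10 * log10(1.269956e+06) = 61.04 dBi

61.04 dBi


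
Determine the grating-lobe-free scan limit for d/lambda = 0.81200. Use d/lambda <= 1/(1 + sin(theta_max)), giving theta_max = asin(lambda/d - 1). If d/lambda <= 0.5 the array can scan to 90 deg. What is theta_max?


lambda/d - 1 = 1/0.81200 - 1 = 0.2315271
theta_max = asin(0.2315271) = 13.39 deg

13.39 deg


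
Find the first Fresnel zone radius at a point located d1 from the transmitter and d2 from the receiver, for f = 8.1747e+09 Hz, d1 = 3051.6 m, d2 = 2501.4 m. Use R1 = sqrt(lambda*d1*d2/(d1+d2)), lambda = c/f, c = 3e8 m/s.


lambda = c / f = 3.0000e+08 / 8.1747e+09 = 0.03669859 m
R1 = sqrt(0.03669859 * 3051.6 * 2501.4 / (3051.6 + 2501.4)) = 7.103 m

7.103 m


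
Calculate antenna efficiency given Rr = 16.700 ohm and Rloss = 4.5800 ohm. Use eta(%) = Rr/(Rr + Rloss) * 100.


eta = 16.700 / (16.700 + 4.5800) * 100 = 78.48%

78.48%


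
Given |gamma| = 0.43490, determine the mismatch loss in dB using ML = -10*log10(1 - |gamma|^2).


ML = -10 * log10(1 - 0.43490^2) = -10 * log10(0.81086199) = 0.9105 dB

0.9105 dB


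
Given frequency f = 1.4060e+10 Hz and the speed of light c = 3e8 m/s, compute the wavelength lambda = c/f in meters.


lambda = c / f = 3.0000e+08 / 1.4060e+10 = 0.02134 m

0.02134 m


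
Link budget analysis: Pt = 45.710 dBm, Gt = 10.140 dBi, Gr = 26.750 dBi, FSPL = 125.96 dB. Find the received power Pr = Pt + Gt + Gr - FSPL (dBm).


Pr = 45.710 + 10.140 + 26.750 - 125.96 = -43.36 dBm

-43.36 dBm


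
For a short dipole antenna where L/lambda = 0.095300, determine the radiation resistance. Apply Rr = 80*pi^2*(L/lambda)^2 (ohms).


Rr = 80 * pi^2 * (0.095300)^2 = 80 * 9.869604 * 9.082090e-03 = 7.171 ohm

7.171 ohm


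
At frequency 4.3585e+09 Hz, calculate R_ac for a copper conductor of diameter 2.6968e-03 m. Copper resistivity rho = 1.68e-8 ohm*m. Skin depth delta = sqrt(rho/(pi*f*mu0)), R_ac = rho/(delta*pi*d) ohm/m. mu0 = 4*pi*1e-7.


delta = sqrt(1.68e-8 / (pi * 4.3585e+09 * 4*pi*1e-7)) = 9.881122e-07 m
R_ac = 1.68e-8 / (9.881122e-07 * pi * 2.6968e-03) = 2.007 ohm/m

2.007 ohm/m


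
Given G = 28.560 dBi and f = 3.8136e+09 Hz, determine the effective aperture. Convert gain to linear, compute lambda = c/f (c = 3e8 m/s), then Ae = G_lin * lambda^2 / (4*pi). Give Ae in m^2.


lambda = c / f = 3.0000e+08 / 3.8136e+09 = 0.07866583 m
G_linear = 10^(28.560/10) = 717.7943
Ae = G_linear * lambda^2 / (4*pi) = 717.7943 * 0.07866583^2 / (4*pi) = 0.3535 m^2

0.3535 m^2


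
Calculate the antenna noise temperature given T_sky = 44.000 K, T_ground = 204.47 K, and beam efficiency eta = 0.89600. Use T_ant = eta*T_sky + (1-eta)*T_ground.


T_ant = 0.89600 * 44.000 + (1 - 0.89600) * 204.47 = 60.69 K

60.69 K


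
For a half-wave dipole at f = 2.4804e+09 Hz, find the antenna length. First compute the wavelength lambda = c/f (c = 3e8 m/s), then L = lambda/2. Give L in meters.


lambda = c / f = 3.0000e+08 / 2.4804e+09 = 0.1209482 m
L = lambda / 2 = 0.1209482 / 2 = 0.06047 m

0.06047 m


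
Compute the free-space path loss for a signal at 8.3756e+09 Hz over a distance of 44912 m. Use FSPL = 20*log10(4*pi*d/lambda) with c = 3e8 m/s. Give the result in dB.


lambda = c / f = 3.0000e+08 / 8.3756e+09 = 0.03581833 m
FSPL = 20 * log10(4*pi*44912/0.03581833) = 143.9 dB

143.9 dB


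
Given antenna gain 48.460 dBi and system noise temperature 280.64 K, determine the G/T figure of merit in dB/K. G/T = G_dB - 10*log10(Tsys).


G/T = 48.460 - 10*log10(280.64) = 48.460 - 24.48150 = 23.98 dB/K

23.98 dB/K


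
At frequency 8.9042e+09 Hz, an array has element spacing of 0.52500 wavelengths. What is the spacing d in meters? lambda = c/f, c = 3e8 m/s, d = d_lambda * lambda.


lambda = c / f = 3.0000e+08 / 8.9042e+09 = 0.03369197 m
d = 0.52500 * 0.03369197 = 0.01769 m

0.01769 m


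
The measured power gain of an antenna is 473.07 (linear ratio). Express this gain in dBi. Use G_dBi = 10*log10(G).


G_dBi = 10 * log10(473.07) = 26.75 dBi

26.75 dBi


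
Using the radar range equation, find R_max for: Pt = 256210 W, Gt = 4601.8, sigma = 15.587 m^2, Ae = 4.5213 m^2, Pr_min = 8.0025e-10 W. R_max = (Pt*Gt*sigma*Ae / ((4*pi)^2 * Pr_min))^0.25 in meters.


R^4 = 256210*4601.8*15.587*4.5213 / ((4*pi)^2 * 8.0025e-10) = 6.575129e+17
R_max = 6.575129e+17^0.25 = 28476 m

28476 m


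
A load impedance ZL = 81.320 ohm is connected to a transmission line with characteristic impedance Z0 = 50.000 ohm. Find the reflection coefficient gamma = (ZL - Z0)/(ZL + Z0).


gamma = (81.320 - 50.000) / (81.320 + 50.000) = 0.2385

0.2385


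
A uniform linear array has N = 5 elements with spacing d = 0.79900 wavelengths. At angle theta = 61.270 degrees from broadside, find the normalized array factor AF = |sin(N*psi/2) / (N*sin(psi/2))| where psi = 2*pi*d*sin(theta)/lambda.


psi = 2*pi*0.79900*sin(61.270 deg) = 4.402243 rad
AF = |sin(5*4.402243/2) / (5*sin(4.402243/2))| = 0.2476

0.2476


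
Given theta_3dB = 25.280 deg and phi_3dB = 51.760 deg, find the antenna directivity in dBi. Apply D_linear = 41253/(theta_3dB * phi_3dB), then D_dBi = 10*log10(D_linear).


D_linear = 41253 / (25.280 * 51.760) = 31.52711
D_dBi = 10 * log10(31.52711) = 14.99 dBi

14.99 dBi


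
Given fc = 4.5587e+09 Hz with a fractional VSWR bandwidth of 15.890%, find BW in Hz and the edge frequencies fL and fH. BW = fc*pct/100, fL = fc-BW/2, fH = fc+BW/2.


BW = 4.5587e+09 * 15.890/100 = 7.243774e+08 Hz
fL = 4.5587e+09 - 7.243774e+08/2 = 4.197e+09 Hz
fH = 4.5587e+09 + 7.243774e+08/2 = 4.921e+09 Hz

BW=7.244e+08 Hz, fL=4.197e+09 Hz, fH=4.921e+09 Hz


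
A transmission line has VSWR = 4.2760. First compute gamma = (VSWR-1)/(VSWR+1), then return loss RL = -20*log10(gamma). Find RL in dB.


gamma = (4.2760 - 1) / (4.2760 + 1) = 0.6209249
RL = -20 * log10(0.6209249) = 4.139 dB

4.139 dB


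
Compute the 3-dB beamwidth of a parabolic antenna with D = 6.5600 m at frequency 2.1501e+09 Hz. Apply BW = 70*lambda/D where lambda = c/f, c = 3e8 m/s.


lambda = c / f = 3.0000e+08 / 2.1501e+09 = 0.1395284 m
BW = 70 * 0.1395284 / 6.5600 = 1.489 deg

1.489 deg


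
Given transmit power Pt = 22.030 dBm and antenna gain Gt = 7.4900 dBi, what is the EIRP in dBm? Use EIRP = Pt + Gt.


EIRP = Pt + Gt = 22.030 + 7.4900 = 29.52 dBm

29.52 dBm


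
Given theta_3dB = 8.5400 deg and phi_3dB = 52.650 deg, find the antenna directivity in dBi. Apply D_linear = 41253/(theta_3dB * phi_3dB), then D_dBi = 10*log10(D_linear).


D_linear = 41253 / (8.5400 * 52.650) = 91.74857
D_dBi = 10 * log10(91.74857) = 19.63 dBi

19.63 dBi


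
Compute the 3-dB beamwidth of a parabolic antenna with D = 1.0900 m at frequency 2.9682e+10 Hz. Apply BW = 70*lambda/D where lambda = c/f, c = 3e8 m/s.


lambda = c / f = 3.0000e+08 / 2.9682e+10 = 0.01010714 m
BW = 70 * 0.01010714 / 1.0900 = 0.6491 deg

0.6491 deg


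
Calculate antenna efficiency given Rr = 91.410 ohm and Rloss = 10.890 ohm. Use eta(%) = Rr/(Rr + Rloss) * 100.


eta = 91.410 / (91.410 + 10.890) * 100 = 89.35%

89.35%


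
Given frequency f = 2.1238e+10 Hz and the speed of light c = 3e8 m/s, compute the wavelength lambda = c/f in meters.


lambda = c / f = 3.0000e+08 / 2.1238e+10 = 0.01413 m

0.01413 m


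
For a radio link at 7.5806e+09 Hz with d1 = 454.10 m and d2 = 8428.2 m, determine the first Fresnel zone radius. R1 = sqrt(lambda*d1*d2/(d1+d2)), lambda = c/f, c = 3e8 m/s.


lambda = c / f = 3.0000e+08 / 7.5806e+09 = 0.03957470 m
R1 = sqrt(0.03957470 * 454.10 * 8428.2 / (454.10 + 8428.2)) = 4.129 m

4.129 m


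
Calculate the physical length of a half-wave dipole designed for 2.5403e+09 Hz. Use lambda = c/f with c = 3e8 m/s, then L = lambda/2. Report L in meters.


lambda = c / f = 3.0000e+08 / 2.5403e+09 = 0.1180963 m
L = lambda / 2 = 0.1180963 / 2 = 0.05905 m

0.05905 m


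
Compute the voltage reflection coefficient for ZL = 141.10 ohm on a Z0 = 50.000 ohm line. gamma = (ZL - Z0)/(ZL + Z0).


gamma = (141.10 - 50.000) / (141.10 + 50.000) = 0.4767

0.4767


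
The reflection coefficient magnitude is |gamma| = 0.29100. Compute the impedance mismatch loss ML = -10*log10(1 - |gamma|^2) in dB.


ML = -10 * log10(1 - 0.29100^2) = -10 * log10(0.915319) = 0.3843 dB

0.3843 dB


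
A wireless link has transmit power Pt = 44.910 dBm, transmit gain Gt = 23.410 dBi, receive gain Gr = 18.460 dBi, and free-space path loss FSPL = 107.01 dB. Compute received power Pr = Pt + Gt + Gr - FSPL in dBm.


Pr = 44.910 + 23.410 + 18.460 - 107.01 = -20.23 dBm

-20.23 dBm


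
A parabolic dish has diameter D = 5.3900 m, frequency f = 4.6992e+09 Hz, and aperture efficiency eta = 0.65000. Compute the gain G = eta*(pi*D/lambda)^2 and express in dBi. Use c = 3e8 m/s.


lambda = c / f = 3.0000e+08 / 4.6992e+09 = 0.06384065 m
G_linear = 0.65000 * (pi * 5.3900 / 0.06384065)^2 = 45729.46
G_dBi = 10 * log10(45729.46) = 46.60 dBi

46.60 dBi


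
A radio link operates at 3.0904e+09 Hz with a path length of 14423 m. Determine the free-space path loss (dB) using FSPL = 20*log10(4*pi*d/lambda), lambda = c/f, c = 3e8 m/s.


lambda = c / f = 3.0000e+08 / 3.0904e+09 = 0.09707481 m
FSPL = 20 * log10(4*pi*14423/0.09707481) = 125.4 dB

125.4 dB


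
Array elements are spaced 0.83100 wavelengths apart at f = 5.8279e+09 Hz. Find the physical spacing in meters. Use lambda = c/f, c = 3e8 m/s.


lambda = c / f = 3.0000e+08 / 5.8279e+09 = 0.05147652 m
d = 0.83100 * 0.05147652 = 0.04278 m

0.04278 m


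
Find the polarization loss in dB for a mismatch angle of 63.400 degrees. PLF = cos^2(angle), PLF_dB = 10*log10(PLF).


PLF_linear = cos^2(63.400 deg) = 0.2004882
PLF_dB = 10 * log10(0.2004882) = -6.979 dB

-6.979 dB


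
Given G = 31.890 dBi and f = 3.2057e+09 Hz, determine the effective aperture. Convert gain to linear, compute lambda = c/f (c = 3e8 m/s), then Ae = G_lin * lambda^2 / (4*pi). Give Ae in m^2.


lambda = c / f = 3.0000e+08 / 3.2057e+09 = 0.09358330 m
G_linear = 10^(31.890/10) = 1545.254
Ae = G_linear * lambda^2 / (4*pi) = 1545.254 * 0.09358330^2 / (4*pi) = 1.077 m^2

1.077 m^2


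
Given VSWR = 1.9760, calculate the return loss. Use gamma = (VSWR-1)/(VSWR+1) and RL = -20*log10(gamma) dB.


gamma = (1.9760 - 1) / (1.9760 + 1) = 0.3279570
RL = -20 * log10(0.3279570) = 9.684 dB

9.684 dB
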